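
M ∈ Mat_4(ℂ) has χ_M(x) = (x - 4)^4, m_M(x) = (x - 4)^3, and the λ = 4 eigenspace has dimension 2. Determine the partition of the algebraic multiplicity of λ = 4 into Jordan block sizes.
Block sizes for λ = 4: [3, 1]

Step 1 — from the characteristic polynomial, algebraic multiplicity of λ = 4 is 4. From dim ker(M − (4)·I) = 2, there are exactly 2 Jordan blocks for λ = 4.
Step 2 — from the minimal polynomial, the factor (x − 4)^3 tells us the largest block for λ = 4 has size 3.
Step 3 — with total size 4, 2 blocks, and largest block 3, the block sizes (in nonincreasing order) are [3, 1].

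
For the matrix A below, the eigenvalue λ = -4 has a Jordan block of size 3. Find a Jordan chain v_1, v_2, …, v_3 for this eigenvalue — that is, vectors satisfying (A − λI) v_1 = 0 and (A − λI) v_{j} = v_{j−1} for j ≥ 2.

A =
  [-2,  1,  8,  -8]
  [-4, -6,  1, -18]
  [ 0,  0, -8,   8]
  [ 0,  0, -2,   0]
A Jordan chain for λ = -4 of length 3:
v_1 = (1, -2, 0, 0)ᵀ
v_2 = (8, 1, -4, -2)ᵀ
v_3 = (0, 0, 1, 0)ᵀ

Let N = A − (-4)·I. We want v_3 with N^3 v_3 = 0 but N^2 v_3 ≠ 0; then v_{j-1} := N · v_j for j = 3, …, 2.

Pick v_3 = (0, 0, 1, 0)ᵀ.
Then v_2 = N · v_3 = (8, 1, -4, -2)ᵀ.
Then v_1 = N · v_2 = (1, -2, 0, 0)ᵀ.

Sanity check: (A − (-4)·I) v_1 = (0, 0, 0, 0)ᵀ = 0. ✓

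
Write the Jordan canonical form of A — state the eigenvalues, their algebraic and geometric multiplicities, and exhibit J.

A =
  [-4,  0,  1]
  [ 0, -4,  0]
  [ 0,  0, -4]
J_2(-4) ⊕ J_1(-4)

The characteristic polynomial is
  det(x·I − A) = x^3 + 12*x^2 + 48*x + 64 = (x + 4)^3

Eigenvalues and multiplicities (the geometric multiplicity of λ is n − rank(A − λI), which equals the number of Jordan blocks for λ):
  λ = -4: algebraic multiplicity = 3, geometric multiplicity = 2

Determining the block sizes for each eigenvalue:
  λ = -4: 2 blocks summing to 3 forces exactly one block of size 2 and the rest size 1 → block sizes [2, 1]

Assembling the blocks gives a Jordan form
J =
  [-4,  1,  0]
  [ 0, -4,  0]
  [ 0,  0, -4]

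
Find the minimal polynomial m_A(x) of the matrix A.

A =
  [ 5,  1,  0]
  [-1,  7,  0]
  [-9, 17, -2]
x^3 - 10*x^2 + 12*x + 72

The characteristic polynomial is χ_A(x) = (x - 6)^2*(x + 2), so the eigenvalues are known. The minimal polynomial is
  m_A(x) = Π_λ (x − λ)^{k_λ}
where k_λ is the size of the *largest* Jordan block for λ (equivalently, the smallest k with (A − λI)^k v = 0 for every generalised eigenvector v of λ).

  λ = -2: largest Jordan block has size 1, contributing (x + 2)
  λ = 6: largest Jordan block has size 2, contributing (x − 6)^2

So m_A(x) = (x - 6)^2*(x + 2) = x^3 - 10*x^2 + 12*x + 72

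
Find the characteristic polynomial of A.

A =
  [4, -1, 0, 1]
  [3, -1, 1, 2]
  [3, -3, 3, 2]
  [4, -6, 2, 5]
x^4 - 11*x^3 + 45*x^2 - 81*x + 54

Expanding det(x·I − A) (e.g. by cofactor expansion or by noting that A is similar to its Jordan form J, which has the same characteristic polynomial as A) gives
  χ_A(x) = x^4 - 11*x^3 + 45*x^2 - 81*x + 54
which factors as (x - 3)^3*(x - 2). The eigenvalues (with algebraic multiplicities) are λ = 2 with multiplicity 1, λ = 3 with multiplicity 3.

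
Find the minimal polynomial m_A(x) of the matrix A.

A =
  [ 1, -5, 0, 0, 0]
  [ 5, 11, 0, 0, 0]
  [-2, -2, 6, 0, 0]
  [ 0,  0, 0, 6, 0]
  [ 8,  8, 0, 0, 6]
x^2 - 12*x + 36

The characteristic polynomial is χ_A(x) = (x - 6)^5, so the eigenvalues are known. The minimal polynomial is
  m_A(x) = Π_λ (x − λ)^{k_λ}
where k_λ is the size of the *largest* Jordan block for λ (equivalently, the smallest k with (A − λI)^k v = 0 for every generalised eigenvector v of λ).

  λ = 6: largest Jordan block has size 2, contributing (x − 6)^2

So m_A(x) = (x - 6)^2 = x^2 - 12*x + 36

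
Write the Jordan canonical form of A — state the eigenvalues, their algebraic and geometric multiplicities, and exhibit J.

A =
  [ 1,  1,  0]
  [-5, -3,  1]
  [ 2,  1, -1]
J_3(-1)

The characteristic polynomial is
  det(x·I − A) = x^3 + 3*x^2 + 3*x + 1 = (x + 1)^3

Eigenvalues and multiplicities (the geometric multiplicity of λ is n − rank(A − λI), which equals the number of Jordan blocks for λ):
  λ = -1: algebraic multiplicity = 3, geometric multiplicity = 1

Determining the block sizes for each eigenvalue:
  λ = -1: one block (gm = 1), so the single block has size am = 3 → block sizes [3]

Assembling the blocks gives a Jordan form
J =
  [-1,  1,  0]
  [ 0, -1,  1]
  [ 0,  0, -1]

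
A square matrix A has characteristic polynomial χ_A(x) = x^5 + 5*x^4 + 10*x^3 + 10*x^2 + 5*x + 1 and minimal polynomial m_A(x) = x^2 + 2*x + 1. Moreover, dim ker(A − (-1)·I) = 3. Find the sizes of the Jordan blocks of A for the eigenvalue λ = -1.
Block sizes for λ = -1: [2, 2, 1]

Step 1 — from the characteristic polynomial, algebraic multiplicity of λ = -1 is 5. From dim ker(A − (-1)·I) = 3, there are exactly 3 Jordan blocks for λ = -1.
Step 2 — from the minimal polynomial, the factor (x + 1)^2 tells us the largest block for λ = -1 has size 2.
Step 3 — with total size 5, 3 blocks, and largest block 2, the block sizes (in nonincreasing order) are [2, 2, 1].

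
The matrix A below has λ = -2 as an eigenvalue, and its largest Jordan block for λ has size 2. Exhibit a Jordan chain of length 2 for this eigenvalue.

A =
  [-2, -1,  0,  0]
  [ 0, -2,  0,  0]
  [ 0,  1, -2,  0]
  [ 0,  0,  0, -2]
A Jordan chain for λ = -2 of length 2:
v_1 = (-1, 0, 1, 0)ᵀ
v_2 = (0, 1, 0, 0)ᵀ

Let N = A − (-2)·I. We want v_2 with N^2 v_2 = 0 but N^1 v_2 ≠ 0; then v_{j-1} := N · v_j for j = 2, …, 2.

Pick v_2 = (0, 1, 0, 0)ᵀ.
Then v_1 = N · v_2 = (-1, 0, 1, 0)ᵀ.

Sanity check: (A − (-2)·I) v_1 = (0, 0, 0, 0)ᵀ = 0. ✓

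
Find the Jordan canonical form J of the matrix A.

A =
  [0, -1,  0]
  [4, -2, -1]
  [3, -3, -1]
J_3(-1)

The characteristic polynomial is
  det(x·I − A) = x^3 + 3*x^2 + 3*x + 1 = (x + 1)^3

Eigenvalues and multiplicities (the geometric multiplicity of λ is n − rank(A − λI), which equals the number of Jordan blocks for λ):
  λ = -1: algebraic multiplicity = 3, geometric multiplicity = 1

Determining the block sizes for each eigenvalue:
  λ = -1: one block (gm = 1), so the single block has size am = 3 → block sizes [3]

Assembling the blocks gives a Jordan form
J =
  [-1,  1,  0]
  [ 0, -1,  1]
  [ 0,  0, -1]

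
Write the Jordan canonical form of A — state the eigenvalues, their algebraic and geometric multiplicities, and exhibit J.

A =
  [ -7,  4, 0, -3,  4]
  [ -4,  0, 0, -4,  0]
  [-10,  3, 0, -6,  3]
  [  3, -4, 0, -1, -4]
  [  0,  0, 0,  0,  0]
J_2(-4) ⊕ J_2(0) ⊕ J_1(0)

The characteristic polynomial is
  det(x·I − A) = x^5 + 8*x^4 + 16*x^3 = x^3*(x + 4)^2

Eigenvalues and multiplicities (the geometric multiplicity of λ is n − rank(A − λI), which equals the number of Jordan blocks for λ):
  λ = -4: algebraic multiplicity = 2, geometric multiplicity = 1
  λ = 0: algebraic multiplicity = 3, geometric multiplicity = 2

Determining the block sizes for each eigenvalue:
  λ = -4: one block (gm = 1), so the single block has size am = 2 → block sizes [2]
  λ = 0: 2 blocks summing to 3 forces exactly one block of size 2 and the rest size 1 → block sizes [2, 1]

Assembling the blocks gives a Jordan form
J =
  [-4,  1, 0, 0, 0]
  [ 0, -4, 0, 0, 0]
  [ 0,  0, 0, 1, 0]
  [ 0,  0, 0, 0, 0]
  [ 0,  0, 0, 0, 0]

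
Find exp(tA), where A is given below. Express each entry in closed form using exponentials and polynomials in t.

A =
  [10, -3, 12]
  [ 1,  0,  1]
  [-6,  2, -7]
e^{tA} =
  [3*t^2*exp(t) + 9*t*exp(t) + exp(t), -3*t*exp(t), 9*t^2*exp(t)/2 + 12*t*exp(t)]
  [t^2*exp(t) + t*exp(t), -t*exp(t) + exp(t), 3*t^2*exp(t)/2 + t*exp(t)]
  [-2*t^2*exp(t) - 6*t*exp(t), 2*t*exp(t), -3*t^2*exp(t) - 8*t*exp(t) + exp(t)]

Strategy: write A = P · J · P⁻¹ where J is a Jordan canonical form, so e^{tA} = P · e^{tJ} · P⁻¹, and e^{tJ} can be computed block-by-block.

A has Jordan form
J =
  [1, 1, 0]
  [0, 1, 1]
  [0, 0, 1]
(up to reordering of blocks).

Per-block formulas:
  For a 3×3 Jordan block J_3(1): exp(t · J_3(1)) = e^(1t)·(I + t·N + (t^2/2)·N^2), where N is the 3×3 nilpotent shift.

After assembling e^{tJ} and conjugating by P, we get:

e^{tA} =
  [3*t^2*exp(t) + 9*t*exp(t) + exp(t), -3*t*exp(t), 9*t^2*exp(t)/2 + 12*t*exp(t)]
  [t^2*exp(t) + t*exp(t), -t*exp(t) + exp(t), 3*t^2*exp(t)/2 + t*exp(t)]
  [-2*t^2*exp(t) - 6*t*exp(t), 2*t*exp(t), -3*t^2*exp(t) - 8*t*exp(t) + exp(t)]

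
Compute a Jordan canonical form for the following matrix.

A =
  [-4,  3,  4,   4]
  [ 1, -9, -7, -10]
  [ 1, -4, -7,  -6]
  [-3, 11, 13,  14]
J_3(-2) ⊕ J_1(0)

The characteristic polynomial is
  det(x·I − A) = x^4 + 6*x^3 + 12*x^2 + 8*x = x*(x + 2)^3

Eigenvalues and multiplicities (the geometric multiplicity of λ is n − rank(A − λI), which equals the number of Jordan blocks for λ):
  λ = -2: algebraic multiplicity = 3, geometric multiplicity = 1
  λ = 0: algebraic multiplicity = 1, geometric multiplicity = 1

Determining the block sizes for each eigenvalue:
  λ = -2: one block (gm = 1), so the single block has size am = 3 → block sizes [3]
  λ = 0: one block (gm = 1), so the single block has size am = 1 → block sizes [1]

Assembling the blocks gives a Jordan form
J =
  [-2,  1,  0, 0]
  [ 0, -2,  1, 0]
  [ 0,  0, -2, 0]
  [ 0,  0,  0, 0]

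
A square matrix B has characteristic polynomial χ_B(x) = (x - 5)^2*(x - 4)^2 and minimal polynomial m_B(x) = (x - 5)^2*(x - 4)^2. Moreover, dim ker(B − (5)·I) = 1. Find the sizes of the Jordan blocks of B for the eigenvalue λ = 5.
Block sizes for λ = 5: [2]

Step 1 — from the characteristic polynomial, algebraic multiplicity of λ = 5 is 2. From dim ker(B − (5)·I) = 1, there are exactly 1 Jordan blocks for λ = 5.
Step 2 — from the minimal polynomial, the factor (x − 5)^2 tells us the largest block for λ = 5 has size 2.
Step 3 — with total size 2, 1 blocks, and largest block 2, the block sizes (in nonincreasing order) are [2].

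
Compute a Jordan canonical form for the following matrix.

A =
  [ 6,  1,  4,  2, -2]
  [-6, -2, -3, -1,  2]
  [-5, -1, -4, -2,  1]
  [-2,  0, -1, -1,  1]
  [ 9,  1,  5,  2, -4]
J_3(-1) ⊕ J_2(-1)

The characteristic polynomial is
  det(x·I − A) = x^5 + 5*x^4 + 10*x^3 + 10*x^2 + 5*x + 1 = (x + 1)^5

Eigenvalues and multiplicities (the geometric multiplicity of λ is n − rank(A − λI), which equals the number of Jordan blocks for λ):
  λ = -1: algebraic multiplicity = 5, geometric multiplicity = 2

Determining the block sizes for each eigenvalue:
  λ = -1: with am = 5 and gm = 2, the partition is not yet determined (e.g. several partitions of 5 into 2 parts exist). Let N = A − (-1)·I. Computing rank(N^1) = 3, rank(N^2) = 1, rank(N^3) = 0; the number of blocks of size ≥ j is rank(N^{j−1}) − rank(N^j), giving [2, 2, 1]. So we have 1 block(s) of size 3, 1 block(s) of size 2 → block sizes [3, 2]

Assembling the blocks gives a Jordan form
J =
  [-1,  1,  0,  0,  0]
  [ 0, -1,  1,  0,  0]
  [ 0,  0, -1,  0,  0]
  [ 0,  0,  0, -1,  1]
  [ 0,  0,  0,  0, -1]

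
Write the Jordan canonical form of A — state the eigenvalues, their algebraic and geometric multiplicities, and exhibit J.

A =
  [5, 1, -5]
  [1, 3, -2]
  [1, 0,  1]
J_3(3)

The characteristic polynomial is
  det(x·I − A) = x^3 - 9*x^2 + 27*x - 27 = (x - 3)^3

Eigenvalues and multiplicities (the geometric multiplicity of λ is n − rank(A − λI), which equals the number of Jordan blocks for λ):
  λ = 3: algebraic multiplicity = 3, geometric multiplicity = 1

Determining the block sizes for each eigenvalue:
  λ = 3: one block (gm = 1), so the single block has size am = 3 → block sizes [3]

Assembling the blocks gives a Jordan form
J =
  [3, 1, 0]
  [0, 3, 1]
  [0, 0, 3]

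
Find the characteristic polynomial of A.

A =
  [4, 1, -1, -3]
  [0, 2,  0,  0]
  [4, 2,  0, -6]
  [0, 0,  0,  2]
x^4 - 8*x^3 + 24*x^2 - 32*x + 16

Expanding det(x·I − A) (e.g. by cofactor expansion or by noting that A is similar to its Jordan form J, which has the same characteristic polynomial as A) gives
  χ_A(x) = x^4 - 8*x^3 + 24*x^2 - 32*x + 16
which factors as (x - 2)^4. The eigenvalues (with algebraic multiplicities) are λ = 2 with multiplicity 4.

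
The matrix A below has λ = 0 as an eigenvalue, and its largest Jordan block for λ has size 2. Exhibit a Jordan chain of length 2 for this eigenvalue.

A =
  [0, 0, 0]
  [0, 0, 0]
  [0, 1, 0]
A Jordan chain for λ = 0 of length 2:
v_1 = (0, 0, 1)ᵀ
v_2 = (0, 1, 0)ᵀ

Let N = A − (0)·I. We want v_2 with N^2 v_2 = 0 but N^1 v_2 ≠ 0; then v_{j-1} := N · v_j for j = 2, …, 2.

Pick v_2 = (0, 1, 0)ᵀ.
Then v_1 = N · v_2 = (0, 0, 1)ᵀ.

Sanity check: (A − (0)·I) v_1 = (0, 0, 0)ᵀ = 0. ✓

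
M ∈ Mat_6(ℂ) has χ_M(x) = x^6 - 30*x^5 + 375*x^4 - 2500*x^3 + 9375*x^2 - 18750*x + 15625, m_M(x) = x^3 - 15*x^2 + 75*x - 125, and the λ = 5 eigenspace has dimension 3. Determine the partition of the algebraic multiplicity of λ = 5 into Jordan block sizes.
Block sizes for λ = 5: [3, 2, 1]

Step 1 — from the characteristic polynomial, algebraic multiplicity of λ = 5 is 6. From dim ker(M − (5)·I) = 3, there are exactly 3 Jordan blocks for λ = 5.
Step 2 — from the minimal polynomial, the factor (x − 5)^3 tells us the largest block for λ = 5 has size 3.
Step 3 — with total size 6, 3 blocks, and largest block 3, the block sizes (in nonincreasing order) are [3, 2, 1].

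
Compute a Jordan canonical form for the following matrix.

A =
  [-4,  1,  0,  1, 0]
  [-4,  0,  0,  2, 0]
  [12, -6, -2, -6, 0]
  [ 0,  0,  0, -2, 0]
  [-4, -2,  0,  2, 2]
J_2(-2) ⊕ J_1(-2) ⊕ J_1(-2) ⊕ J_1(2)

The characteristic polynomial is
  det(x·I − A) = x^5 + 6*x^4 + 8*x^3 - 16*x^2 - 48*x - 32 = (x - 2)*(x + 2)^4

Eigenvalues and multiplicities (the geometric multiplicity of λ is n − rank(A − λI), which equals the number of Jordan blocks for λ):
  λ = -2: algebraic multiplicity = 4, geometric multiplicity = 3
  λ = 2: algebraic multiplicity = 1, geometric multiplicity = 1

Determining the block sizes for each eigenvalue:
  λ = -2: 3 blocks summing to 4 forces exactly one block of size 2 and the rest size 1 → block sizes [2, 1, 1]
  λ = 2: one block (gm = 1), so the single block has size am = 1 → block sizes [1]

Assembling the blocks gives a Jordan form
J =
  [-2,  1,  0,  0, 0]
  [ 0, -2,  0,  0, 0]
  [ 0,  0, -2,  0, 0]
  [ 0,  0,  0, -2, 0]
  [ 0,  0,  0,  0, 2]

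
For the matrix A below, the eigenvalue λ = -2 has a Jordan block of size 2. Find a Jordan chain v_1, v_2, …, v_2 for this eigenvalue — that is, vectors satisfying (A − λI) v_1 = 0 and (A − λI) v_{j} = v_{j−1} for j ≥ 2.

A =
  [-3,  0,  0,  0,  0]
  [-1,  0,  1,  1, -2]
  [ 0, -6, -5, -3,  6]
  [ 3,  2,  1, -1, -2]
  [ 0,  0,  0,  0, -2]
A Jordan chain for λ = -2 of length 2:
v_1 = (0, 2, -6, 2, 0)ᵀ
v_2 = (0, 1, 0, 0, 0)ᵀ

Let N = A − (-2)·I. We want v_2 with N^2 v_2 = 0 but N^1 v_2 ≠ 0; then v_{j-1} := N · v_j for j = 2, …, 2.

Pick v_2 = (0, 1, 0, 0, 0)ᵀ.
Then v_1 = N · v_2 = (0, 2, -6, 2, 0)ᵀ.

Sanity check: (A − (-2)·I) v_1 = (0, 0, 0, 0, 0)ᵀ = 0. ✓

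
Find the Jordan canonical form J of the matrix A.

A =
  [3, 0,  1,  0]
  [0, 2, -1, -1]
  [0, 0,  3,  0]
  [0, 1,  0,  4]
J_3(3) ⊕ J_1(3)

The characteristic polynomial is
  det(x·I − A) = x^4 - 12*x^3 + 54*x^2 - 108*x + 81 = (x - 3)^4

Eigenvalues and multiplicities (the geometric multiplicity of λ is n − rank(A − λI), which equals the number of Jordan blocks for λ):
  λ = 3: algebraic multiplicity = 4, geometric multiplicity = 2

Determining the block sizes for each eigenvalue:
  λ = 3: with am = 4 and gm = 2, the partition is not yet determined (e.g. several partitions of 4 into 2 parts exist). Let N = A − (3)·I. Computing rank(N^1) = 2, rank(N^2) = 1, rank(N^3) = 0; the number of blocks of size ≥ j is rank(N^{j−1}) − rank(N^j), giving [2, 1, 1]. So we have 1 block(s) of size 3, 1 block(s) of size 1 → block sizes [3, 1]

Assembling the blocks gives a Jordan form
J =
  [3, 1, 0, 0]
  [0, 3, 1, 0]
  [0, 0, 3, 0]
  [0, 0, 0, 3]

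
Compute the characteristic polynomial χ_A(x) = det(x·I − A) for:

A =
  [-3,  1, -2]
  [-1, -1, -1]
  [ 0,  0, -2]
x^3 + 6*x^2 + 12*x + 8

Expanding det(x·I − A) (e.g. by cofactor expansion or by noting that A is similar to its Jordan form J, which has the same characteristic polynomial as A) gives
  χ_A(x) = x^3 + 6*x^2 + 12*x + 8
which factors as (x + 2)^3. The eigenvalues (with algebraic multiplicities) are λ = -2 with multiplicity 3.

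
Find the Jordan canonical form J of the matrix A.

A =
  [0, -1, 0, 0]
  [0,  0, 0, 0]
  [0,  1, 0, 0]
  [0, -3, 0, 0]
J_2(0) ⊕ J_1(0) ⊕ J_1(0)

The characteristic polynomial is
  det(x·I − A) = x^4

Eigenvalues and multiplicities (the geometric multiplicity of λ is n − rank(A − λI), which equals the number of Jordan blocks for λ):
  λ = 0: algebraic multiplicity = 4, geometric multiplicity = 3

Determining the block sizes for each eigenvalue:
  λ = 0: 3 blocks summing to 4 forces exactly one block of size 2 and the rest size 1 → block sizes [2, 1, 1]

Assembling the blocks gives a Jordan form
J =
  [0, 1, 0, 0]
  [0, 0, 0, 0]
  [0, 0, 0, 0]
  [0, 0, 0, 0]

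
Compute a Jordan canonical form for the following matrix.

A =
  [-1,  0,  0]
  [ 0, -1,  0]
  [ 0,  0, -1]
J_1(-1) ⊕ J_1(-1) ⊕ J_1(-1)

The characteristic polynomial is
  det(x·I − A) = x^3 + 3*x^2 + 3*x + 1 = (x + 1)^3

Eigenvalues and multiplicities (the geometric multiplicity of λ is n − rank(A − λI), which equals the number of Jordan blocks for λ):
  λ = -1: algebraic multiplicity = 3, geometric multiplicity = 3

Determining the block sizes for each eigenvalue:
  λ = -1: gm = am = 3, so every block has size 1 → block sizes [1, 1, 1]

Assembling the blocks gives a Jordan form
J =
  [-1,  0,  0]
  [ 0, -1,  0]
  [ 0,  0, -1]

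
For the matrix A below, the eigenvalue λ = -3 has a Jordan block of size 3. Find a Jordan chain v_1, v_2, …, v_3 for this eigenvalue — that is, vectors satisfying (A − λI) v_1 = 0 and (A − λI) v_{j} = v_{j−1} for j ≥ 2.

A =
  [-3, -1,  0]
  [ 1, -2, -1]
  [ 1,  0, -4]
A Jordan chain for λ = -3 of length 3:
v_1 = (-1, 0, -1)ᵀ
v_2 = (0, 1, 1)ᵀ
v_3 = (1, 0, 0)ᵀ

Let N = A − (-3)·I. We want v_3 with N^3 v_3 = 0 but N^2 v_3 ≠ 0; then v_{j-1} := N · v_j for j = 3, …, 2.

Pick v_3 = (1, 0, 0)ᵀ.
Then v_2 = N · v_3 = (0, 1, 1)ᵀ.
Then v_1 = N · v_2 = (-1, 0, -1)ᵀ.

Sanity check: (A − (-3)·I) v_1 = (0, 0, 0)ᵀ = 0. ✓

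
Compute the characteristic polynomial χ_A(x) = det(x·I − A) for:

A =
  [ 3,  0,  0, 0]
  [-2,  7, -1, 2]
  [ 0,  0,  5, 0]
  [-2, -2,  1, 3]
x^4 - 18*x^3 + 120*x^2 - 350*x + 375

Expanding det(x·I − A) (e.g. by cofactor expansion or by noting that A is similar to its Jordan form J, which has the same characteristic polynomial as A) gives
  χ_A(x) = x^4 - 18*x^3 + 120*x^2 - 350*x + 375
which factors as (x - 5)^3*(x - 3). The eigenvalues (with algebraic multiplicities) are λ = 3 with multiplicity 1, λ = 5 with multiplicity 3.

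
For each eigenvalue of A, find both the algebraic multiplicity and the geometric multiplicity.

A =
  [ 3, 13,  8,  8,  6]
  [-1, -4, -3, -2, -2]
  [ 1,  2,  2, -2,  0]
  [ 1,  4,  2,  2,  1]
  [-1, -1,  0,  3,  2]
λ = 1: alg = 5, geom = 2

Step 1 — factor the characteristic polynomial to read off the algebraic multiplicities:
  χ_A(x) = (x - 1)^5

Step 2 — compute geometric multiplicities via the rank-nullity identity g(λ) = n − rank(A − λI):
  rank(A − (1)·I) = 3, so dim ker(A − (1)·I) = n − 3 = 2

Summary:
  λ = 1: algebraic multiplicity = 5, geometric multiplicity = 2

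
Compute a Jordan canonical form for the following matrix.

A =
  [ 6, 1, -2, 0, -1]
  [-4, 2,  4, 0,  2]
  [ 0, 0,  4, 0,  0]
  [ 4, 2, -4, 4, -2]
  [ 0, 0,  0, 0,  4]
J_2(4) ⊕ J_1(4) ⊕ J_1(4) ⊕ J_1(4)

The characteristic polynomial is
  det(x·I − A) = x^5 - 20*x^4 + 160*x^3 - 640*x^2 + 1280*x - 1024 = (x - 4)^5

Eigenvalues and multiplicities (the geometric multiplicity of λ is n − rank(A − λI), which equals the number of Jordan blocks for λ):
  λ = 4: algebraic multiplicity = 5, geometric multiplicity = 4

Determining the block sizes for each eigenvalue:
  λ = 4: 4 blocks summing to 5 forces exactly one block of size 2 and the rest size 1 → block sizes [2, 1, 1, 1]

Assembling the blocks gives a Jordan form
J =
  [4, 1, 0, 0, 0]
  [0, 4, 0, 0, 0]
  [0, 0, 4, 0, 0]
  [0, 0, 0, 4, 0]
  [0, 0, 0, 0, 4]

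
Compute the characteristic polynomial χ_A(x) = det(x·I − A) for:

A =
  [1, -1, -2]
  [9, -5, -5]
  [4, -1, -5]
x^3 + 9*x^2 + 27*x + 27

Expanding det(x·I − A) (e.g. by cofactor expansion or by noting that A is similar to its Jordan form J, which has the same characteristic polynomial as A) gives
  χ_A(x) = x^3 + 9*x^2 + 27*x + 27
which factors as (x + 3)^3. The eigenvalues (with algebraic multiplicities) are λ = -3 with multiplicity 3.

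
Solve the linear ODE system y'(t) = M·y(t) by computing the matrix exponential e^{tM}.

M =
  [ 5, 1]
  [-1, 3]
e^{tM} =
  [t*exp(4*t) + exp(4*t), t*exp(4*t)]
  [-t*exp(4*t), -t*exp(4*t) + exp(4*t)]

Strategy: write M = P · J · P⁻¹ where J is a Jordan canonical form, so e^{tM} = P · e^{tJ} · P⁻¹, and e^{tJ} can be computed block-by-block.

M has Jordan form
J =
  [4, 1]
  [0, 4]
(up to reordering of blocks).

Per-block formulas:
  For a 2×2 Jordan block J_2(4): exp(t · J_2(4)) = e^(4t)·(I + t·N), where N is the 2×2 nilpotent shift.

After assembling e^{tJ} and conjugating by P, we get:

e^{tM} =
  [t*exp(4*t) + exp(4*t), t*exp(4*t)]
  [-t*exp(4*t), -t*exp(4*t) + exp(4*t)]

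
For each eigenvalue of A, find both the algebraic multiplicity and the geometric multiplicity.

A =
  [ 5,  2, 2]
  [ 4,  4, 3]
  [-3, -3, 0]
λ = 3: alg = 3, geom = 1

Step 1 — factor the characteristic polynomial to read off the algebraic multiplicities:
  χ_A(x) = (x - 3)^3

Step 2 — compute geometric multiplicities via the rank-nullity identity g(λ) = n − rank(A − λI):
  rank(A − (3)·I) = 2, so dim ker(A − (3)·I) = n − 2 = 1

Summary:
  λ = 3: algebraic multiplicity = 3, geometric multiplicity = 1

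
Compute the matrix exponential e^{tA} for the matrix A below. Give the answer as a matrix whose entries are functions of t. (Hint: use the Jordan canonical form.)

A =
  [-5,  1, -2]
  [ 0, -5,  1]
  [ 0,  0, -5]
e^{tA} =
  [exp(-5*t), t*exp(-5*t), t^2*exp(-5*t)/2 - 2*t*exp(-5*t)]
  [0, exp(-5*t), t*exp(-5*t)]
  [0, 0, exp(-5*t)]

Strategy: write A = P · J · P⁻¹ where J is a Jordan canonical form, so e^{tA} = P · e^{tJ} · P⁻¹, and e^{tJ} can be computed block-by-block.

A has Jordan form
J =
  [-5,  1,  0]
  [ 0, -5,  1]
  [ 0,  0, -5]
(up to reordering of blocks).

Per-block formulas:
  For a 3×3 Jordan block J_3(-5): exp(t · J_3(-5)) = e^(-5t)·(I + t·N + (t^2/2)·N^2), where N is the 3×3 nilpotent shift.

After assembling e^{tJ} and conjugating by P, we get:

e^{tA} =
  [exp(-5*t), t*exp(-5*t), t^2*exp(-5*t)/2 - 2*t*exp(-5*t)]
  [0, exp(-5*t), t*exp(-5*t)]
  [0, 0, exp(-5*t)]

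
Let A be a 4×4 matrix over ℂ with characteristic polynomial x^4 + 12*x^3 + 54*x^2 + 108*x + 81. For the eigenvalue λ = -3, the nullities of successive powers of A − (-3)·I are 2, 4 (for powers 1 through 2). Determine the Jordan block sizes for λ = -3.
Block sizes for λ = -3: [2, 2]

From the dimensions of kernels of powers, the number of Jordan blocks of size at least j is d_j − d_{j−1} where d_j = dim ker(N^j) (with d_0 = 0). Computing the differences gives [2, 2].
The number of blocks of size exactly k is (#blocks of size ≥ k) − (#blocks of size ≥ k + 1), so the partition is: 2 block(s) of size 2.
In nonincreasing order the block sizes are [2, 2].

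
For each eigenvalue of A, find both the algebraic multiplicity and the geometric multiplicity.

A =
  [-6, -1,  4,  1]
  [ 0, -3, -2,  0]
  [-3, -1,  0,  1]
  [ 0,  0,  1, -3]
λ = -3: alg = 4, geom = 2

Step 1 — factor the characteristic polynomial to read off the algebraic multiplicities:
  χ_A(x) = (x + 3)^4

Step 2 — compute geometric multiplicities via the rank-nullity identity g(λ) = n − rank(A − λI):
  rank(A − (-3)·I) = 2, so dim ker(A − (-3)·I) = n − 2 = 2

Summary:
  λ = -3: algebraic multiplicity = 4, geometric multiplicity = 2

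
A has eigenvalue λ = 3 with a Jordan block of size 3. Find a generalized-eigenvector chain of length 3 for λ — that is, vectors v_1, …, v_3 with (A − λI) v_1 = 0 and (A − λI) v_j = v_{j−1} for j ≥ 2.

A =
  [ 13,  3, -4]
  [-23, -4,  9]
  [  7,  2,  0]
A Jordan chain for λ = 3 of length 3:
v_1 = (3, -6, 3)ᵀ
v_2 = (10, -23, 7)ᵀ
v_3 = (1, 0, 0)ᵀ

Let N = A − (3)·I. We want v_3 with N^3 v_3 = 0 but N^2 v_3 ≠ 0; then v_{j-1} := N · v_j for j = 3, …, 2.

Pick v_3 = (1, 0, 0)ᵀ.
Then v_2 = N · v_3 = (10, -23, 7)ᵀ.
Then v_1 = N · v_2 = (3, -6, 3)ᵀ.

Sanity check: (A − (3)·I) v_1 = (0, 0, 0)ᵀ = 0. ✓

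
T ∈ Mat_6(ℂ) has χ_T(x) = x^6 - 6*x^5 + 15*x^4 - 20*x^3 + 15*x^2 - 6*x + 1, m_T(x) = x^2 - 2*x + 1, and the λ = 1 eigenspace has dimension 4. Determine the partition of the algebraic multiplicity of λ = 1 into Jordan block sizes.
Block sizes for λ = 1: [2, 2, 1, 1]

Step 1 — from the characteristic polynomial, algebraic multiplicity of λ = 1 is 6. From dim ker(T − (1)·I) = 4, there are exactly 4 Jordan blocks for λ = 1.
Step 2 — from the minimal polynomial, the factor (x − 1)^2 tells us the largest block for λ = 1 has size 2.
Step 3 — with total size 6, 4 blocks, and largest block 2, the block sizes (in nonincreasing order) are [2, 2, 1, 1].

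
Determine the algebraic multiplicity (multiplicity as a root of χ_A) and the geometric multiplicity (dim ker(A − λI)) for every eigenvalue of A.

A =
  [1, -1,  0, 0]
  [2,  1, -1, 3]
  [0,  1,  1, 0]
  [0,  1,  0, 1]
λ = 1: alg = 4, geom = 2

Step 1 — factor the characteristic polynomial to read off the algebraic multiplicities:
  χ_A(x) = (x - 1)^4

Step 2 — compute geometric multiplicities via the rank-nullity identity g(λ) = n − rank(A − λI):
  rank(A − (1)·I) = 2, so dim ker(A − (1)·I) = n − 2 = 2

Summary:
  λ = 1: algebraic multiplicity = 4, geometric multiplicity = 2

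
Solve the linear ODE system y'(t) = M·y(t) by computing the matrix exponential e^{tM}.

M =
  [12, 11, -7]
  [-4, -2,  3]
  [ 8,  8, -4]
e^{tM} =
  [10*t*exp(2*t) + exp(2*t), 5*t^2*exp(2*t) + 11*t*exp(2*t), 5*t^2*exp(2*t)/2 - 7*t*exp(2*t)]
  [-4*t*exp(2*t), -2*t^2*exp(2*t) - 4*t*exp(2*t) + exp(2*t), -t^2*exp(2*t) + 3*t*exp(2*t)]
  [8*t*exp(2*t), 4*t^2*exp(2*t) + 8*t*exp(2*t), 2*t^2*exp(2*t) - 6*t*exp(2*t) + exp(2*t)]

Strategy: write M = P · J · P⁻¹ where J is a Jordan canonical form, so e^{tM} = P · e^{tJ} · P⁻¹, and e^{tJ} can be computed block-by-block.

M has Jordan form
J =
  [2, 1, 0]
  [0, 2, 1]
  [0, 0, 2]
(up to reordering of blocks).

Per-block formulas:
  For a 3×3 Jordan block J_3(2): exp(t · J_3(2)) = e^(2t)·(I + t·N + (t^2/2)·N^2), where N is the 3×3 nilpotent shift.

After assembling e^{tJ} and conjugating by P, we get:

e^{tM} =
  [10*t*exp(2*t) + exp(2*t), 5*t^2*exp(2*t) + 11*t*exp(2*t), 5*t^2*exp(2*t)/2 - 7*t*exp(2*t)]
  [-4*t*exp(2*t), -2*t^2*exp(2*t) - 4*t*exp(2*t) + exp(2*t), -t^2*exp(2*t) + 3*t*exp(2*t)]
  [8*t*exp(2*t), 4*t^2*exp(2*t) + 8*t*exp(2*t), 2*t^2*exp(2*t) - 6*t*exp(2*t) + exp(2*t)]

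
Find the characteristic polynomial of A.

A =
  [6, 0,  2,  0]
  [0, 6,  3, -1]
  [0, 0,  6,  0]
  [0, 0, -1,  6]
x^4 - 24*x^3 + 216*x^2 - 864*x + 1296

Expanding det(x·I − A) (e.g. by cofactor expansion or by noting that A is similar to its Jordan form J, which has the same characteristic polynomial as A) gives
  χ_A(x) = x^4 - 24*x^3 + 216*x^2 - 864*x + 1296
which factors as (x - 6)^4. The eigenvalues (with algebraic multiplicities) are λ = 6 with multiplicity 4.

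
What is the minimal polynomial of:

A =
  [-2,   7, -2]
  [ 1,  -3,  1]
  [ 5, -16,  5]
x^3

The characteristic polynomial is χ_A(x) = x^3, so the eigenvalues are known. The minimal polynomial is
  m_A(x) = Π_λ (x − λ)^{k_λ}
where k_λ is the size of the *largest* Jordan block for λ (equivalently, the smallest k with (A − λI)^k v = 0 for every generalised eigenvector v of λ).

  λ = 0: largest Jordan block has size 3, contributing (x − 0)^3

So m_A(x) = x^3 = x^3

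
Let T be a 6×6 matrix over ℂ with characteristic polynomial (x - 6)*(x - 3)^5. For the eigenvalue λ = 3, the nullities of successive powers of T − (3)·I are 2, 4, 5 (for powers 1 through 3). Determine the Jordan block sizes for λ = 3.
Block sizes for λ = 3: [3, 2]

From the dimensions of kernels of powers, the number of Jordan blocks of size at least j is d_j − d_{j−1} where d_j = dim ker(N^j) (with d_0 = 0). Computing the differences gives [2, 2, 1].
The number of blocks of size exactly k is (#blocks of size ≥ k) − (#blocks of size ≥ k + 1), so the partition is: 1 block(s) of size 2, 1 block(s) of size 3.
In nonincreasing order the block sizes are [3, 2].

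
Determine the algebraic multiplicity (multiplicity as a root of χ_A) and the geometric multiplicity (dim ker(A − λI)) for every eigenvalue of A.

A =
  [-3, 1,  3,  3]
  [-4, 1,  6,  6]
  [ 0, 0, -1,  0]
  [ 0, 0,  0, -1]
λ = -1: alg = 4, geom = 3

Step 1 — factor the characteristic polynomial to read off the algebraic multiplicities:
  χ_A(x) = (x + 1)^4

Step 2 — compute geometric multiplicities via the rank-nullity identity g(λ) = n − rank(A − λI):
  rank(A − (-1)·I) = 1, so dim ker(A − (-1)·I) = n − 1 = 3

Summary:
  λ = -1: algebraic multiplicity = 4, geometric multiplicity = 3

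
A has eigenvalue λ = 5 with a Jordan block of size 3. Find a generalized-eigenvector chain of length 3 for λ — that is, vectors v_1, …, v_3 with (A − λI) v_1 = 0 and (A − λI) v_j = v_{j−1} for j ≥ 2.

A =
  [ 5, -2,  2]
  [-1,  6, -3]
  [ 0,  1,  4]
A Jordan chain for λ = 5 of length 3:
v_1 = (2, -1, -1)ᵀ
v_2 = (0, -1, 0)ᵀ
v_3 = (1, 0, 0)ᵀ

Let N = A − (5)·I. We want v_3 with N^3 v_3 = 0 but N^2 v_3 ≠ 0; then v_{j-1} := N · v_j for j = 3, …, 2.

Pick v_3 = (1, 0, 0)ᵀ.
Then v_2 = N · v_3 = (0, -1, 0)ᵀ.
Then v_1 = N · v_2 = (2, -1, -1)ᵀ.

Sanity check: (A − (5)·I) v_1 = (0, 0, 0)ᵀ = 0. ✓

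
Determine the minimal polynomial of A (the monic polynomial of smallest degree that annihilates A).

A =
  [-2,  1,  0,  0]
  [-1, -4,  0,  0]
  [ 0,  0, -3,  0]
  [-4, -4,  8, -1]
x^3 + 7*x^2 + 15*x + 9

The characteristic polynomial is χ_A(x) = (x + 1)*(x + 3)^3, so the eigenvalues are known. The minimal polynomial is
  m_A(x) = Π_λ (x − λ)^{k_λ}
where k_λ is the size of the *largest* Jordan block for λ (equivalently, the smallest k with (A − λI)^k v = 0 for every generalised eigenvector v of λ).

  λ = -3: largest Jordan block has size 2, contributing (x + 3)^2
  λ = -1: largest Jordan block has size 1, contributing (x + 1)

So m_A(x) = (x + 1)*(x + 3)^2 = x^3 + 7*x^2 + 15*x + 9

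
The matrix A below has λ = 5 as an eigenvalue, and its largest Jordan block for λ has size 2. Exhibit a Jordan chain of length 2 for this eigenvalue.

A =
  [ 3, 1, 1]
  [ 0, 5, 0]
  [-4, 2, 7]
A Jordan chain for λ = 5 of length 2:
v_1 = (-2, 0, -4)ᵀ
v_2 = (1, 0, 0)ᵀ

Let N = A − (5)·I. We want v_2 with N^2 v_2 = 0 but N^1 v_2 ≠ 0; then v_{j-1} := N · v_j for j = 2, …, 2.

Pick v_2 = (1, 0, 0)ᵀ.
Then v_1 = N · v_2 = (-2, 0, -4)ᵀ.

Sanity check: (A − (5)·I) v_1 = (0, 0, 0)ᵀ = 0. ✓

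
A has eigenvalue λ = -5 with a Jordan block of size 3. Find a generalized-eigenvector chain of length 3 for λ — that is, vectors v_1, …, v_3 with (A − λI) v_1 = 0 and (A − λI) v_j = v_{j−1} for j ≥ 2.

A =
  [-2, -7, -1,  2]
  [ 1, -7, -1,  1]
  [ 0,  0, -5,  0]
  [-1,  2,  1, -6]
A Jordan chain for λ = -5 of length 3:
v_1 = (-3, -1, 0, 1)ᵀ
v_2 = (-7, -2, 0, 2)ᵀ
v_3 = (0, 1, 0, 0)ᵀ

Let N = A − (-5)·I. We want v_3 with N^3 v_3 = 0 but N^2 v_3 ≠ 0; then v_{j-1} := N · v_j for j = 3, …, 2.

Pick v_3 = (0, 1, 0, 0)ᵀ.
Then v_2 = N · v_3 = (-7, -2, 0, 2)ᵀ.
Then v_1 = N · v_2 = (-3, -1, 0, 1)ᵀ.

Sanity check: (A − (-5)·I) v_1 = (0, 0, 0, 0)ᵀ = 0. ✓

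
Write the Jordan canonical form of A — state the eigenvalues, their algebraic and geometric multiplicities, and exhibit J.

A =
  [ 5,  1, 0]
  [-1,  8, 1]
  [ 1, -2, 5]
J_3(6)

The characteristic polynomial is
  det(x·I − A) = x^3 - 18*x^2 + 108*x - 216 = (x - 6)^3

Eigenvalues and multiplicities (the geometric multiplicity of λ is n − rank(A − λI), which equals the number of Jordan blocks for λ):
  λ = 6: algebraic multiplicity = 3, geometric multiplicity = 1

Determining the block sizes for each eigenvalue:
  λ = 6: one block (gm = 1), so the single block has size am = 3 → block sizes [3]

Assembling the blocks gives a Jordan form
J =
  [6, 1, 0]
  [0, 6, 1]
  [0, 0, 6]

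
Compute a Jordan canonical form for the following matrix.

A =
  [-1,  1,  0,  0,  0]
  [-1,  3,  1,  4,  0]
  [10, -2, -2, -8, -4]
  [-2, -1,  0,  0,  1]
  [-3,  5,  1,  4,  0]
J_3(0) ⊕ J_2(0)

The characteristic polynomial is
  det(x·I − A) = x^5

Eigenvalues and multiplicities (the geometric multiplicity of λ is n − rank(A − λI), which equals the number of Jordan blocks for λ):
  λ = 0: algebraic multiplicity = 5, geometric multiplicity = 2

Determining the block sizes for each eigenvalue:
  λ = 0: with am = 5 and gm = 2, the partition is not yet determined (e.g. several partitions of 5 into 2 parts exist). Let N = A − (0)·I. Computing rank(N^1) = 3, rank(N^2) = 1, rank(N^3) = 0; the number of blocks of size ≥ j is rank(N^{j−1}) − rank(N^j), giving [2, 2, 1]. So we have 1 block(s) of size 3, 1 block(s) of size 2 → block sizes [3, 2]

Assembling the blocks gives a Jordan form
J =
  [0, 1, 0, 0, 0]
  [0, 0, 1, 0, 0]
  [0, 0, 0, 0, 0]
  [0, 0, 0, 0, 1]
  [0, 0, 0, 0, 0]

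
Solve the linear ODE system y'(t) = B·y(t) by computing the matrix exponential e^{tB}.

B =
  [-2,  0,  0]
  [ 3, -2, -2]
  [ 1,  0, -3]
e^{tB} =
  [exp(-2*t), 0, 0]
  [t*exp(-2*t) + 2*exp(-2*t) - 2*exp(-3*t), exp(-2*t), -2*exp(-2*t) + 2*exp(-3*t)]
  [exp(-2*t) - exp(-3*t), 0, exp(-3*t)]

Strategy: write B = P · J · P⁻¹ where J is a Jordan canonical form, so e^{tB} = P · e^{tJ} · P⁻¹, and e^{tJ} can be computed block-by-block.

B has Jordan form
J =
  [-3,  0,  0]
  [ 0, -2,  1]
  [ 0,  0, -2]
(up to reordering of blocks).

Per-block formulas:
  For a 1×1 block at λ = -3: exp(t · [-3]) = [e^(-3t)].
  For a 2×2 Jordan block J_2(-2): exp(t · J_2(-2)) = e^(-2t)·(I + t·N), where N is the 2×2 nilpotent shift.

After assembling e^{tJ} and conjugating by P, we get:

e^{tB} =
  [exp(-2*t), 0, 0]
  [t*exp(-2*t) + 2*exp(-2*t) - 2*exp(-3*t), exp(-2*t), -2*exp(-2*t) + 2*exp(-3*t)]
  [exp(-2*t) - exp(-3*t), 0, exp(-3*t)]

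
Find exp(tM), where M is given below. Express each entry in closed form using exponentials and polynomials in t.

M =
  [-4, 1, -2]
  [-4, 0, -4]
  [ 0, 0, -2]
e^{tM} =
  [-2*t*exp(-2*t) + exp(-2*t), t*exp(-2*t), -2*t*exp(-2*t)]
  [-4*t*exp(-2*t), 2*t*exp(-2*t) + exp(-2*t), -4*t*exp(-2*t)]
  [0, 0, exp(-2*t)]

Strategy: write M = P · J · P⁻¹ where J is a Jordan canonical form, so e^{tM} = P · e^{tJ} · P⁻¹, and e^{tJ} can be computed block-by-block.

M has Jordan form
J =
  [-2,  1,  0]
  [ 0, -2,  0]
  [ 0,  0, -2]
(up to reordering of blocks).

Per-block formulas:
  For a 2×2 Jordan block J_2(-2): exp(t · J_2(-2)) = e^(-2t)·(I + t·N), where N is the 2×2 nilpotent shift.
  For a 1×1 block at λ = -2: exp(t · [-2]) = [e^(-2t)].

After assembling e^{tJ} and conjugating by P, we get:

e^{tM} =
  [-2*t*exp(-2*t) + exp(-2*t), t*exp(-2*t), -2*t*exp(-2*t)]
  [-4*t*exp(-2*t), 2*t*exp(-2*t) + exp(-2*t), -4*t*exp(-2*t)]
  [0, 0, exp(-2*t)]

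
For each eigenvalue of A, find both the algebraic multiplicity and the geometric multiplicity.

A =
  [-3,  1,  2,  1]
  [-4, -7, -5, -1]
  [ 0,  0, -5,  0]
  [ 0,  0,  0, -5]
λ = -5: alg = 4, geom = 2

Step 1 — factor the characteristic polynomial to read off the algebraic multiplicities:
  χ_A(x) = (x + 5)^4

Step 2 — compute geometric multiplicities via the rank-nullity identity g(λ) = n − rank(A − λI):
  rank(A − (-5)·I) = 2, so dim ker(A − (-5)·I) = n − 2 = 2

Summary:
  λ = -5: algebraic multiplicity = 4, geometric multiplicity = 2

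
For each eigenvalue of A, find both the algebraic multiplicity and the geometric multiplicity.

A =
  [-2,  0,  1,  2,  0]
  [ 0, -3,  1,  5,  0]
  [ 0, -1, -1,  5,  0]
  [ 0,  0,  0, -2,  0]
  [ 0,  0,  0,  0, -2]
λ = -2: alg = 5, geom = 3

Step 1 — factor the characteristic polynomial to read off the algebraic multiplicities:
  χ_A(x) = (x + 2)^5

Step 2 — compute geometric multiplicities via the rank-nullity identity g(λ) = n − rank(A − λI):
  rank(A − (-2)·I) = 2, so dim ker(A − (-2)·I) = n − 2 = 3

Summary:
  λ = -2: algebraic multiplicity = 5, geometric multiplicity = 3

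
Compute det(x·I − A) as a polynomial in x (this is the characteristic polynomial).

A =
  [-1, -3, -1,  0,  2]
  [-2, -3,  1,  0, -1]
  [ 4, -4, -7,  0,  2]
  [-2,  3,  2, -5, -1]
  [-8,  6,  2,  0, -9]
x^5 + 25*x^4 + 250*x^3 + 1250*x^2 + 3125*x + 3125

Expanding det(x·I − A) (e.g. by cofactor expansion or by noting that A is similar to its Jordan form J, which has the same characteristic polynomial as A) gives
  χ_A(x) = x^5 + 25*x^4 + 250*x^3 + 1250*x^2 + 3125*x + 3125
which factors as (x + 5)^5. The eigenvalues (with algebraic multiplicities) are λ = -5 with multiplicity 5.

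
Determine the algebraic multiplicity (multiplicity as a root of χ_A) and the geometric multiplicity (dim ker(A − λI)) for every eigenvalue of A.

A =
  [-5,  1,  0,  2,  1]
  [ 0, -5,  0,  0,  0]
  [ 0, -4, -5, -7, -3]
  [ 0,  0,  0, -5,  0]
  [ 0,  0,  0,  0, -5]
λ = -5: alg = 5, geom = 3

Step 1 — factor the characteristic polynomial to read off the algebraic multiplicities:
  χ_A(x) = (x + 5)^5

Step 2 — compute geometric multiplicities via the rank-nullity identity g(λ) = n − rank(A − λI):
  rank(A − (-5)·I) = 2, so dim ker(A − (-5)·I) = n − 2 = 3

Summary:
  λ = -5: algebraic multiplicity = 5, geometric multiplicity = 3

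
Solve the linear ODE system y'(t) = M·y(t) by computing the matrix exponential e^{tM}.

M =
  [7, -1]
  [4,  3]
e^{tM} =
  [2*t*exp(5*t) + exp(5*t), -t*exp(5*t)]
  [4*t*exp(5*t), -2*t*exp(5*t) + exp(5*t)]

Strategy: write M = P · J · P⁻¹ where J is a Jordan canonical form, so e^{tM} = P · e^{tJ} · P⁻¹, and e^{tJ} can be computed block-by-block.

M has Jordan form
J =
  [5, 1]
  [0, 5]
(up to reordering of blocks).

Per-block formulas:
  For a 2×2 Jordan block J_2(5): exp(t · J_2(5)) = e^(5t)·(I + t·N), where N is the 2×2 nilpotent shift.

After assembling e^{tJ} and conjugating by P, we get:

e^{tM} =
  [2*t*exp(5*t) + exp(5*t), -t*exp(5*t)]
  [4*t*exp(5*t), -2*t*exp(5*t) + exp(5*t)]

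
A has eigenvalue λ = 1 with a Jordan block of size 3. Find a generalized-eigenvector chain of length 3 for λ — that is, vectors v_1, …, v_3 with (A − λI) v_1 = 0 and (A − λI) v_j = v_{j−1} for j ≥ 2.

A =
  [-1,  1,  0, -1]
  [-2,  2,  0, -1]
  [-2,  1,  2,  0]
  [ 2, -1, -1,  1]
A Jordan chain for λ = 1 of length 3:
v_1 = (1, 1, 1, -1)ᵀ
v_2 = (0, 0, 1, -1)ᵀ
v_3 = (0, 0, 1, 0)ᵀ

Let N = A − (1)·I. We want v_3 with N^3 v_3 = 0 but N^2 v_3 ≠ 0; then v_{j-1} := N · v_j for j = 3, …, 2.

Pick v_3 = (0, 0, 1, 0)ᵀ.
Then v_2 = N · v_3 = (0, 0, 1, -1)ᵀ.
Then v_1 = N · v_2 = (1, 1, 1, -1)ᵀ.

Sanity check: (A − (1)·I) v_1 = (0, 0, 0, 0)ᵀ = 0. ✓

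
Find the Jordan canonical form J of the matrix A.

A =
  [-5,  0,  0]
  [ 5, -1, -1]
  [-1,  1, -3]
J_1(-5) ⊕ J_2(-2)

The characteristic polynomial is
  det(x·I − A) = x^3 + 9*x^2 + 24*x + 20 = (x + 2)^2*(x + 5)

Eigenvalues and multiplicities (the geometric multiplicity of λ is n − rank(A − λI), which equals the number of Jordan blocks for λ):
  λ = -5: algebraic multiplicity = 1, geometric multiplicity = 1
  λ = -2: algebraic multiplicity = 2, geometric multiplicity = 1

Determining the block sizes for each eigenvalue:
  λ = -5: one block (gm = 1), so the single block has size am = 1 → block sizes [1]
  λ = -2: one block (gm = 1), so the single block has size am = 2 → block sizes [2]

Assembling the blocks gives a Jordan form
J =
  [-5,  0,  0]
  [ 0, -2,  1]
  [ 0,  0, -2]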